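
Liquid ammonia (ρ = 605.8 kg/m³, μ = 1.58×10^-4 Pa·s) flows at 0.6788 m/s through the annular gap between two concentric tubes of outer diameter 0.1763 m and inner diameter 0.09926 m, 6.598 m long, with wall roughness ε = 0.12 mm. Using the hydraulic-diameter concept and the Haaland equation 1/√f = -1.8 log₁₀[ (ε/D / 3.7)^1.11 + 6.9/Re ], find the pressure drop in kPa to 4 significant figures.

Hydraulic diameter D_h = 4A/P = D_o - D_i = 0.1763 - 0.09926 = 0.07704 m.
Re = ρVD_h/μ = 605.8·0.6788·0.07704/0.000158 = 2.005e+05.
ε/D_h = 0.00012/0.07704 = 0.00156; Haaland gives 1/√f = -1.8 log₁₀[0.000179+3.44e-05] = 6.607, so f = 0.02291.
ΔP = f(L/D_h)(ρV²/2) = 0.02291·6.598/0.07704·139.6 = 273.8 Pa.
ΔP = 0.2738 kPa.

ΔP ≈ 0.2738 kPa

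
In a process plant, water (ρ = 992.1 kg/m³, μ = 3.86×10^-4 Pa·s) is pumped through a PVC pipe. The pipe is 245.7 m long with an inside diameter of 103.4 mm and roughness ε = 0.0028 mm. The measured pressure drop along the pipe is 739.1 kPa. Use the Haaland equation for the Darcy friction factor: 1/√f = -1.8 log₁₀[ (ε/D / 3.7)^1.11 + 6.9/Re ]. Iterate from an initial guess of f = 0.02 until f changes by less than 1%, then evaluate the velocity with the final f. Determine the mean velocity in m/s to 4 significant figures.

Rearranging Darcy-Weisbach: V = √(2·ΔP·D/(f·L·ρ)). With ε/D = 2.8e-06/0.1034 = 2.71e-05, iterate starting from f = 0.02:
  f = 0.02 → V = √(2·7.391e+05·0.1034/(0.02·245.7·992.1)) = 5.599 m/s; Re = ρVD/μ = 1.488e+06; f → 0.01151
  f = 0.01151 → V = 7.381 m/s; Re = 1.962e+06; f → 0.01116
  f = 0.01116 → V = 7.496 m/s; Re = 1.992e+06; f → 0.01114
Converged (Δf/f < 1%). With the final f = 0.01114: V = √(2·7.391e+05·0.1034/(0.01114·245.7·992.1)) = 7.502 m/s.

V ≈ 7.502 m/s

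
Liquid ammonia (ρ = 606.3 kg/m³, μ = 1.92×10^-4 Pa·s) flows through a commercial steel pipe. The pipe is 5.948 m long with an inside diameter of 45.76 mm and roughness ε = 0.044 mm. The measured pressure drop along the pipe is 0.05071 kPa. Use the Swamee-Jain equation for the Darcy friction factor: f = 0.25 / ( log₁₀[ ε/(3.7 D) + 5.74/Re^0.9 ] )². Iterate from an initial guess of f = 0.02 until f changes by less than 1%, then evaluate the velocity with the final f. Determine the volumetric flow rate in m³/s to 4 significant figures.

Q ≈ 3.680×10^-4 m³/s

Rearranging Darcy-Weisbach: V = √(2·ΔP·D/(f·L·ρ)). With ε/D = 4.4e-05/0.04576 = 0.000962, iterate starting from f = 0.02:
  f = 0.02 → V = √(2·50.71·0.04576/(0.02·5.948·606.3)) = 0.2537 m/s; Re = ρVD/μ = 3.665e+04; f → 0.02519
  f = 0.02519 → V = 0.226 m/s; Re = 3.266e+04; f → 0.02567
  f = 0.02567 → V = 0.2239 m/s; Re = 3.236e+04; f → 0.0257
Converged (Δf/f < 1%). With the final f = 0.0257: V = √(2·50.71·0.04576/(0.0257·5.948·606.3)) = 0.2238 m/s.
Q = V·A = 0.2238·(π/4·0.04576²) = 0.000368 m³/s = 3.680×10^-4 m³/s.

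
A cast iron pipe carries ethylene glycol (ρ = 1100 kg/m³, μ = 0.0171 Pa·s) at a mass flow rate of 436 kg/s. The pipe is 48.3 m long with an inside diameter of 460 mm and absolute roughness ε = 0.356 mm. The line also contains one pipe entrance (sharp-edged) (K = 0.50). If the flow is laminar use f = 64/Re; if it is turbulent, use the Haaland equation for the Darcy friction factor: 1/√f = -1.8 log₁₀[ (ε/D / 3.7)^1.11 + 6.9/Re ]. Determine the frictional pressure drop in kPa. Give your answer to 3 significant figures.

ΔP ≈ 8.80 kPa

A = πD²/4 = π(0.46)²/4 = 0.1662 m²; mean velocity V = ṁ/(ρA) = 436/(1100 · 0.1662) = 2.385 m/s.
Reynolds number Re = ρVD/μ = 1100 · 2.385 · 0.46 / 0.0171 = 7.057e+04.
Re > 4000 → turbulent. Relative roughness ε/D = 0.000356/0.46 = 0.000774. Haaland: 1/√f = -1.8 log₁₀[(0.000774/3.7)^1.11 + 6.9/7.057e+04] = -1.8 log₁₀[8.24e-05 + 9.78e-05] = 6.74, so f = 0.02201.
Total minor-loss coefficient ΣK = 1·0.5 = 0.5.
ΔP = [f·L/D + ΣK]·(ρV²/2) = [0.02201·48.3/0.46 + 0.5]·(1100·2.385²/2) = [2.311 + 0.5]·3129 = 8796 Pa.
ΔP = 8796 Pa = 8.80 kPa.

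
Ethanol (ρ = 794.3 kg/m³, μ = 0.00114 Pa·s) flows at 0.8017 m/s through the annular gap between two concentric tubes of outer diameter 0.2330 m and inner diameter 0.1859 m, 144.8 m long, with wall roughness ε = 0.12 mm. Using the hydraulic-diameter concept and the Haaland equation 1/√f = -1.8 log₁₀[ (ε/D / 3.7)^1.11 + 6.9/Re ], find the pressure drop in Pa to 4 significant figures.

Hydraulic diameter D_h = 4A/P = D_o - D_i = 0.233 - 0.1859 = 0.0471 m.
Re = ρVD_h/μ = 794.3·0.8017·0.0471/0.00114 = 2.631e+04.
ε/D_h = 0.00012/0.0471 = 0.00255; Haaland gives 1/√f = -1.8 log₁₀[0.000309+0.000262] = 5.838, so f = 0.02935.
ΔP = f(L/D_h)(ρV²/2) = 0.02935·144.8/0.0471·255.3 = 2.303e+04 Pa.

ΔP ≈ 23030 Pa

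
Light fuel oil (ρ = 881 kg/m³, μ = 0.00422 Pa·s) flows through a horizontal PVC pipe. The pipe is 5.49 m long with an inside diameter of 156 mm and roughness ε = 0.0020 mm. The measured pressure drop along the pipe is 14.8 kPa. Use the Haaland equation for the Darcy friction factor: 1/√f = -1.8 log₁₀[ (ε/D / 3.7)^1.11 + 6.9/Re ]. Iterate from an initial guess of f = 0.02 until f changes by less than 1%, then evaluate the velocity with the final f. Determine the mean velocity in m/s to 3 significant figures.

Rearranging Darcy-Weisbach: V = √(2·ΔP·D/(f·L·ρ)). With ε/D = 2e-06/0.156 = 1.28e-05, iterate starting from f = 0.02:
  f = 0.02 → V = √(2·1.48e+04·0.156/(0.02·5.49·881)) = 6.909 m/s; Re = ρVD/μ = 2.25e+05; f → 0.01523
  f = 0.01523 → V = 7.917 m/s; Re = 2.578e+05; f → 0.01485
  f = 0.01485 → V = 8.017 m/s; Re = 2.611e+05; f → 0.01482
Converged (Δf/f < 1%). With the final f = 0.01482: V = √(2·1.48e+04·0.156/(0.01482·5.49·881)) = 8.027 m/s.

V ≈ 8.03 m/s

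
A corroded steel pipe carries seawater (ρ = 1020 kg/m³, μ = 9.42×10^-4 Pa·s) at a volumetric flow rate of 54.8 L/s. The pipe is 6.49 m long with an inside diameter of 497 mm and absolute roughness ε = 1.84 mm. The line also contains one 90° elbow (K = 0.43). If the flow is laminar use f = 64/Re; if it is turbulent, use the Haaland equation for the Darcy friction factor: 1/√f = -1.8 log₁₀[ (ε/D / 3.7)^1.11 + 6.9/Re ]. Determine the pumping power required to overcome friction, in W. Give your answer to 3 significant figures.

P ≈ 1.79 W

Q = 54.8 L/s = 54.8/1000 = 0.0548 m³/s.
Cross-sectional area A = πD²/4 = π(0.497)²/4 = 0.194 m²; mean velocity V = Q/A = 0.0548/0.194 = 0.2825 m/s.
Reynolds number Re = ρVD/μ = 1020 · 0.2825 · 0.497 / 0.000942 = 1.52e+05.
Re > 4000 → turbulent. Relative roughness ε/D = 0.00184/0.497 = 0.0037. Haaland: 1/√f = -1.8 log₁₀[(0.0037/3.7)^1.11 + 6.9/1.52e+05] = -1.8 log₁₀[0.000468 + 4.54e-05] = 5.921, so f = 0.02852.
Total minor-loss coefficient ΣK = 1·0.43 = 0.43.
ΔP = [f·L/D + ΣK]·(ρV²/2) = [0.02852·6.49/0.497 + 0.43]·(1020·0.2825²/2) = [0.3725 + 0.43]·40.69 = 32.65 Pa.
Pumping power P = QΔP = 0.0548·32.65 = 1.789 W = 1.79 W.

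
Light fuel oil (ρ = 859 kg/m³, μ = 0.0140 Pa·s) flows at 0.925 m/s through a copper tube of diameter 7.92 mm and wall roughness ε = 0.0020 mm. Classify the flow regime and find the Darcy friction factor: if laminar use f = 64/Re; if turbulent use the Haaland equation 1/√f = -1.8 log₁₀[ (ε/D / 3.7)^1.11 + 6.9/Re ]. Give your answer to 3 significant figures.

f ≈ 0.142

Re = ρVD/μ = 859·0.925·0.00792/0.014 = 449.5.
Re < 2300 → laminar, so f = 64/Re = 0.1424 (roughness is irrelevant in laminar flow).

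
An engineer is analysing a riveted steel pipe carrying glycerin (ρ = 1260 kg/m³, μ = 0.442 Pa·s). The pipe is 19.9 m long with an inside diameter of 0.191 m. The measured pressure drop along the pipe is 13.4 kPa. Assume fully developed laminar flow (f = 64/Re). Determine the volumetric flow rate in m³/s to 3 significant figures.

Q ≈ 0.0498 m³/s

For laminar flow, f = 64/Re with Re = ρVD/μ, so Darcy-Weisbach reduces to ΔP = 32μLV/D². Solving for V: V = ΔP·D²/(32μL) = 1.34e+04·(0.191)²/(32·0.442·19.9) = 1.737 m/s.
Check: Re = ρVD/μ = 1260·1.737·0.191/0.442 = 945.6 < 2300, so the laminar assumption holds.
Q = V·A = 1.737·(π/4·0.191²) = 0.04976 m³/s = 0.0498 m³/s.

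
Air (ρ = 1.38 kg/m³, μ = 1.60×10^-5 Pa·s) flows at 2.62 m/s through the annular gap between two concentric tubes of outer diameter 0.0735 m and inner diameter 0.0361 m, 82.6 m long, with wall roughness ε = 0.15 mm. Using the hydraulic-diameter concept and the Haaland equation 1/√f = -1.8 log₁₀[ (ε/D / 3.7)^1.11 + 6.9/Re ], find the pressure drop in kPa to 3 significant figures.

Hydraulic diameter D_h = 4A/P = D_o - D_i = 0.0735 - 0.0361 = 0.0374 m.
Re = ρVD_h/μ = 1.38·2.62·0.0374/1.6e-05 = 8451.
ε/D_h = 0.00015/0.0374 = 0.00401; Haaland gives 1/√f = -1.8 log₁₀[0.000512+0.000816] = 5.178, so f = 0.03729.
ΔP = f(L/D_h)(ρV²/2) = 0.03729·82.6/0.0374·4.736 = 390.1 Pa.
ΔP = 0.390 kPa.

ΔP ≈ 0.390 kPa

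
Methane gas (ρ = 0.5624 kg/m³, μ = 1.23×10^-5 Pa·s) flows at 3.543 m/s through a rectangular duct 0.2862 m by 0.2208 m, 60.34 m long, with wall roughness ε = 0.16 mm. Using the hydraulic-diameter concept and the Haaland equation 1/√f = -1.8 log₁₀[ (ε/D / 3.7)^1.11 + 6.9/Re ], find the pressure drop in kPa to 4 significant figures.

Hydraulic diameter D_h = 4A/P = 4·(0.2862·0.2208)/(2·(0.2862+0.2208)) = 0.2528/1.014 = 0.2493 m.
Re = ρVD_h/μ = 0.5624·3.543·0.2493/1.23e-05 = 4.038e+04.
ε/D_h = 0.00016/0.2493 = 0.000642; Haaland gives 1/√f = -1.8 log₁₀[6.69e-05+0.000171] = 6.523, so f = 0.0235.
ΔP = f(L/D_h)(ρV²/2) = 0.0235·60.34/0.2493·3.53 = 20.08 Pa.
ΔP = 0.02008 kPa.

ΔP ≈ 0.02008 kPa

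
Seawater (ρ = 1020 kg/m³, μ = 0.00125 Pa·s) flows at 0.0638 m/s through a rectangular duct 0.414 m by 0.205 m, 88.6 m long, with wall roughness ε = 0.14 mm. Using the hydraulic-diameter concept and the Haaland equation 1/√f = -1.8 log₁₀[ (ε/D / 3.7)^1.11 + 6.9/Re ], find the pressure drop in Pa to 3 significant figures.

Hydraulic diameter D_h = 4A/P = 4·(0.414·0.205)/(2·(0.414+0.205)) = 0.3395/1.238 = 0.2742 m.
Re = ρVD_h/μ = 1020·0.0638·0.2742/0.00125 = 1.428e+04.
ε/D_h = 0.00014/0.2742 = 0.000511; Haaland gives 1/√f = -1.8 log₁₀[5.19e-05+0.000483] = 5.889, so f = 0.02884.
ΔP = f(L/D_h)(ρV²/2) = 0.02884·88.6/0.2742·2.076 = 19.34 Pa.

ΔP ≈ 19.3 Pa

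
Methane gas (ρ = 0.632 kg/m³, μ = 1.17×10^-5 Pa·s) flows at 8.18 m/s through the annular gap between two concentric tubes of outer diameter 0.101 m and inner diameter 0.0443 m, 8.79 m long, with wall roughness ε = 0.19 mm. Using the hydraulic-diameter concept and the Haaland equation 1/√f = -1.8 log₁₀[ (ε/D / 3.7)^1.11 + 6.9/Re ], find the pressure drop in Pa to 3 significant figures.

ΔP ≈ 101 Pa

Hydraulic diameter D_h = 4A/P = D_o - D_i = 0.101 - 0.0443 = 0.0567 m.
Re = ρVD_h/μ = 0.632·8.18·0.0567/1.17e-05 = 2.505e+04.
ε/D_h = 0.00019/0.0567 = 0.00335; Haaland gives 1/√f = -1.8 log₁₀[0.000419+0.000275] = 5.685, so f = 0.03094.
ΔP = f(L/D_h)(ρV²/2) = 0.03094·8.79/0.0567·21.14 = 101.4 Pa.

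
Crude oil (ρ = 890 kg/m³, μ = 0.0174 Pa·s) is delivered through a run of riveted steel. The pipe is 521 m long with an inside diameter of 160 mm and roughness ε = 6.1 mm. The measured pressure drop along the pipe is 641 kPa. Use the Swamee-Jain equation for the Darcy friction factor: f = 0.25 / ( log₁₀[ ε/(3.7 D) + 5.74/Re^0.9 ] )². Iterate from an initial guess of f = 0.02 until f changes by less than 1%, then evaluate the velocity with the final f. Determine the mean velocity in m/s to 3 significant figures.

V ≈ 2.60 m/s

Rearranging Darcy-Weisbach: V = √(2·ΔP·D/(f·L·ρ)). With ε/D = 0.0061/0.16 = 0.0381, iterate starting from f = 0.02:
  f = 0.02 → V = √(2·6.41e+05·0.16/(0.02·521·890)) = 4.703 m/s; Re = ρVD/μ = 3.849e+04; f → 0.06446
  f = 0.06446 → V = 2.62 m/s; Re = 2.144e+04; f → 0.06525
  f = 0.06525 → V = 2.604 m/s; Re = 2.131e+04; f → 0.06526
Converged (Δf/f < 1%). With the final f = 0.06526: V = √(2·6.41e+05·0.16/(0.06526·521·890)) = 2.604 m/s.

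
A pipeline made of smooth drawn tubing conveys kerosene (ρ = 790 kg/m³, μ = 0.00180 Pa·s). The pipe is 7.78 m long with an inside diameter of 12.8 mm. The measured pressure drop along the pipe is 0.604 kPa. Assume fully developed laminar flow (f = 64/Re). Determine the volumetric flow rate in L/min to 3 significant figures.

For laminar flow, f = 64/Re with Re = ρVD/μ, so Darcy-Weisbach reduces to ΔP = 32μLV/D². Solving for V: V = ΔP·D²/(32μL) = 604·(0.0128)²/(32·0.0018·7.78) = 0.2208 m/s.
Check: Re = ρVD/μ = 790·0.2208·0.0128/0.0018 = 1241 < 2300, so the laminar assumption holds.
Q = V·A = 0.2208·(π/4·0.0128²) = 2.842e-05 m³/s = 1.70 L/min.

Q ≈ 1.70 L/min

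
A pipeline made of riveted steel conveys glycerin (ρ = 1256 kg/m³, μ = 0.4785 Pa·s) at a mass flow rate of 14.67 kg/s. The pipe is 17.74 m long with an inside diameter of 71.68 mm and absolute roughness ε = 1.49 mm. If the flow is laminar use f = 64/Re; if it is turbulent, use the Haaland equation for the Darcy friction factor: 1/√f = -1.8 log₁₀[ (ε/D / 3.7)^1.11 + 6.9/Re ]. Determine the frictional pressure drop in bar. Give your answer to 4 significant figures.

A = πD²/4 = π(0.07168)²/4 = 0.004035 m²; mean velocity V = ṁ/(ρA) = 14.67/(1256 · 0.004035) = 2.894 m/s.
Reynolds number Re = ρVD/μ = 1256 · 2.894 · 0.07168 / 0.478 = 544.6.
Re < 2300 → laminar flow, so f = 64/Re = 64/544.6 = 0.1175 (the turbulent correlation is not needed).
Darcy-Weisbach: ΔP = f(L/D)(ρV²/2) = 0.1175·(17.74/0.07168)·(1256·2.894²/2) = 0.1175·247.5·5261 = 1.53e+05 Pa.
ΔP = 1.53e+05 Pa = 1.530 bar.

ΔP ≈ 1.530 bar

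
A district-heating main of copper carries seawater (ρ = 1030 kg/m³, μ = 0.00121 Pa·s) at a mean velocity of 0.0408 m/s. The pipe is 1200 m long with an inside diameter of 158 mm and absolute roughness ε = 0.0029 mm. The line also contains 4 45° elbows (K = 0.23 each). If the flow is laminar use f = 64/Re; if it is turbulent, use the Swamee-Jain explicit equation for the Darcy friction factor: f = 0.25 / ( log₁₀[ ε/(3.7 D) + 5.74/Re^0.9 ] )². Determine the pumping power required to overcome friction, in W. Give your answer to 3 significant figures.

Reynolds number Re = ρVD/μ = 1030 · 0.0408 · 0.158 / 0.00121 = 5487.
Re > 4000 → turbulent. Relative roughness ε/D = 2.9e-06/0.158 = 1.84e-05. Swamee-Jain: f = 0.25/(log₁₀[1.84e-05/3.7 + 5.74/5487^0.9])² = 0.25/(log₁₀[4.96e-06 + 0.00247])² = 0.25/(-2.606)² = 0.03682.
Total minor-loss coefficient ΣK = 4·0.23 = 0.92.
ΔP = [f·L/D + ΣK]·(ρV²/2) = [0.03682·1200/0.158 + 0.92]·(1030·0.0408²/2) = [279.7 + 0.92]·0.8573 = 240.5 Pa.
Q = V·A = 0.0408·0.01961 = 0.0008 m³/s.
Pumping power P = QΔP = 0.0008·240.5 = 0.1924 W = 0.192 W.

P ≈ 0.192 W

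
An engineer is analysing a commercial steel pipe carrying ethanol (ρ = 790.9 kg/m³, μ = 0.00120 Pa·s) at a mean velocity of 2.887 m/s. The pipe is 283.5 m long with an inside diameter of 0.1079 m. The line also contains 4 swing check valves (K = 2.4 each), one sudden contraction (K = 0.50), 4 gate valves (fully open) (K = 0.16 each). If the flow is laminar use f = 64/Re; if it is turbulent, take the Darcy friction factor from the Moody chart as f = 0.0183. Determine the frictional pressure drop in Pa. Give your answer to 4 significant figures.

ΔP ≈ 193900 Pa

Reynolds number Re = ρVD/μ = 790.9 · 2.887 · 0.1079 / 0.0012 = 2.053e+05.
Re > 4000 → turbulent; use the Moody-chart value f = 0.0183.
Total minor-loss coefficient ΣK = 4·2.4 + 1·0.5 + 4·0.16 = 10.7.
ΔP = [f·L/D + ΣK]·(ρV²/2) = [0.0183·283.5/0.1079 + 10.7]·(790.9·2.887²/2) = [48.08 + 10.7]·3296 = 1.939e+05 Pa.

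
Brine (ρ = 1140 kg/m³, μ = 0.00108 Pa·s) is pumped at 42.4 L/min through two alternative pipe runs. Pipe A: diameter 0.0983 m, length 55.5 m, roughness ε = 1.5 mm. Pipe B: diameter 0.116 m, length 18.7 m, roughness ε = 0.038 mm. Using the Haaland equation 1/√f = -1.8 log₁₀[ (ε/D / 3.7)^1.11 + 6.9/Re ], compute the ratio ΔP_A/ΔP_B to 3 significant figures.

ΔP_A/ΔP_B ≈ 9.94

Pipe A: V = Q/A = 0.0007067/0.007589 = 0.09311 m/s; Re = 9662; ε/D = 0.0153; Haaland → f = 0.04832; ΔP_A = f(L/D)(ρV²/2) = 134.8 Pa.
Pipe B: V = Q/A = 0.0007067/0.01057 = 0.06687 m/s; Re = 8187; ε/D = 0.000328; Haaland → f = 0.033; ΔP_B = f(L/D)(ρV²/2) = 13.56 Pa.
ΔP_A/ΔP_B = 134.8/13.56 = 9.94.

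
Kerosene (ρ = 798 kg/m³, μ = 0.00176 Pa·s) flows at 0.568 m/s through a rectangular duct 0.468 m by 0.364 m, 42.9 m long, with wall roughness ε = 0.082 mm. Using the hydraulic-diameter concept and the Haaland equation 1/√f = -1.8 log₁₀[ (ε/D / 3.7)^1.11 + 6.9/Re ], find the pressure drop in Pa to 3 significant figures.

Hydraulic diameter D_h = 4A/P = 4·(0.468·0.364)/(2·(0.468+0.364)) = 0.6814/1.664 = 0.4095 m.
Re = ρVD_h/μ = 798·0.568·0.4095/0.00176 = 1.055e+05.
ε/D_h = 8.2e-05/0.4095 = 0.0002; Haaland gives 1/√f = -1.8 log₁₀[1.84e-05+6.54e-05] = 7.338, so f = 0.01857.
ΔP = f(L/D_h)(ρV²/2) = 0.01857·42.9/0.4095·128.7 = 250.4 Pa.

ΔP ≈ 250 Pa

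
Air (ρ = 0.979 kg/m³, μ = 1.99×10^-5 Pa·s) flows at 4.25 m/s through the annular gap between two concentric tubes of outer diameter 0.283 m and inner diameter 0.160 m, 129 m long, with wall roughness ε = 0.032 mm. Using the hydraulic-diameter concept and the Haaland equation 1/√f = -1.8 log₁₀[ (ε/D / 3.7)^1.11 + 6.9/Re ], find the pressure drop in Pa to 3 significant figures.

ΔP ≈ 229 Pa

Hydraulic diameter D_h = 4A/P = D_o - D_i = 0.283 - 0.16 = 0.123 m.
Re = ρVD_h/μ = 0.979·4.25·0.123/1.99e-05 = 2.572e+04.
ε/D_h = 3.2e-05/0.123 = 0.00026; Haaland gives 1/√f = -1.8 log₁₀[2.46e-05+0.000268] = 6.36, so f = 0.02472.
ΔP = f(L/D_h)(ρV²/2) = 0.02472·129/0.123·8.842 = 229.2 Pa.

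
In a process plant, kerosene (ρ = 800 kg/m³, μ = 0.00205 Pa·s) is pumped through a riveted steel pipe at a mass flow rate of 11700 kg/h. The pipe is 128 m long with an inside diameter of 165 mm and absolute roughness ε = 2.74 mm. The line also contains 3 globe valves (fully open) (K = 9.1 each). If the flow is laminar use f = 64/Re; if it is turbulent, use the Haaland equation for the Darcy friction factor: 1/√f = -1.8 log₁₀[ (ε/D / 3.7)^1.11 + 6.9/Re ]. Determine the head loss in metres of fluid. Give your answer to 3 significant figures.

ṁ = 11700 kg/h = 11700/3600 = 3.25 kg/s.
A = πD²/4 = π(0.165)²/4 = 0.02138 m²; mean velocity V = ṁ/(ρA) = 3.25/(800 · 0.02138) = 0.19 m/s.
Reynolds number Re = ρVD/μ = 800 · 0.19 · 0.165 / 0.00205 = 1.223e+04.
Re > 4000 → turbulent. Relative roughness ε/D = 0.00274/0.165 = 0.0166. Haaland: 1/√f = -1.8 log₁₀[(0.0166/3.7)^1.11 + 6.9/1.223e+04] = -1.8 log₁₀[0.00248 + 0.000564] = 4.531, so f = 0.04871.
Total minor-loss coefficient ΣK = 3·9.1 = 27.3.
ΔP = [f·L/D + ΣK]·(ρV²/2) = [0.04871·128/0.165 + 27.3]·(800·0.19²/2) = [37.79 + 27.3]·14.44 = 939.8 Pa.
Head loss h_f = ΔP/(ρg) = 939.8/(800·9.81) = 0.120 m.

h_f ≈ 0.120 m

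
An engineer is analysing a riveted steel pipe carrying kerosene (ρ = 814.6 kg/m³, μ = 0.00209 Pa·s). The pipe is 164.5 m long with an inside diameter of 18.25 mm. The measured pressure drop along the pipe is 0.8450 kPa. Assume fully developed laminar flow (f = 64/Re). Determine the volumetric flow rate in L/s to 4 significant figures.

Q ≈ 0.006692 L/s

For laminar flow, f = 64/Re with Re = ρVD/μ, so Darcy-Weisbach reduces to ΔP = 32μLV/D². Solving for V: V = ΔP·D²/(32μL) = 845·(0.01825)²/(32·0.00209·164.5) = 0.02558 m/s.
Check: Re = ρVD/μ = 814.6·0.02558·0.01825/0.00209 = 182 < 2300, so the laminar assumption holds.
Q = V·A = 0.02558·(π/4·0.01825²) = 6.692e-06 m³/s = 0.006692 L/s.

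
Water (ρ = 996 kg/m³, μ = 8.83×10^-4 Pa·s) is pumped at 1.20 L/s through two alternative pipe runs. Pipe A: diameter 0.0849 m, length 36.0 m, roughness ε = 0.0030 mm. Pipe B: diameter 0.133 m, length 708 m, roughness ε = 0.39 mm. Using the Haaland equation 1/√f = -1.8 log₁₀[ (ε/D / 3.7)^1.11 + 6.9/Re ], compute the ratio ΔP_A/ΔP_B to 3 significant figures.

ΔP_A/ΔP_B ≈ 0.371

Pipe A: V = Q/A = 0.0012/0.005661 = 0.212 m/s; Re = 2.03e+04; ε/D = 3.53e-05; Haaland → f = 0.0257; ΔP_A = f(L/D)(ρV²/2) = 243.9 Pa.
Pipe B: V = Q/A = 0.0012/0.01389 = 0.08638 m/s; Re = 1.296e+04; ε/D = 0.00293; Haaland → f = 0.03321; ΔP_B = f(L/D)(ρV²/2) = 656.7 Pa.
ΔP_A/ΔP_B = 243.9/656.7 = 0.371.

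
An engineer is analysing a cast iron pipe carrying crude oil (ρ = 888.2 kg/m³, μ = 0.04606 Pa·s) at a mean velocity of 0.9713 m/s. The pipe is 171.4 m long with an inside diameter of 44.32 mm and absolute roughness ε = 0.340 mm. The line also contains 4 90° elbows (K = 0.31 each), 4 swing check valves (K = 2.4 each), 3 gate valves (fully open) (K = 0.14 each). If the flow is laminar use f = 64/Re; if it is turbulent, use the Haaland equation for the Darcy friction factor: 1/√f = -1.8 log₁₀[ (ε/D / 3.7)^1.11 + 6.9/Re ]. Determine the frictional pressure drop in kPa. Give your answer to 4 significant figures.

Reynolds number Re = ρVD/μ = 888.2 · 0.9713 · 0.04432 / 0.0461 = 830.1.
Re < 2300 → laminar flow, so f = 64/Re = 64/830.1 = 0.0771 (the turbulent correlation is not needed).
Total minor-loss coefficient ΣK = 4·0.31 + 4·2.4 + 3·0.14 = 11.3.
ΔP = [f·L/D + ΣK]·(ρV²/2) = [0.0771·171.4/0.04432 + 11.3]·(888.2·0.9713²/2) = [298.2 + 11.3]·419 = 1.296e+05 Pa.
ΔP = 1.296e+05 Pa = 129.6 kPa.

ΔP ≈ 129.6 kPa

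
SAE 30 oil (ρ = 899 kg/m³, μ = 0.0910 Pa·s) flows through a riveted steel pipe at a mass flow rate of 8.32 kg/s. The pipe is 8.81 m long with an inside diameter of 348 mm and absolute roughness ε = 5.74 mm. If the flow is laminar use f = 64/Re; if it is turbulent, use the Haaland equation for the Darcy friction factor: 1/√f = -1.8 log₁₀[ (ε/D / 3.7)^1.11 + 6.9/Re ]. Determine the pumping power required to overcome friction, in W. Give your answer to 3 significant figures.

A = πD²/4 = π(0.348)²/4 = 0.09511 m²; mean velocity V = ṁ/(ρA) = 8.32/(899 · 0.09511) = 0.0973 m/s.
Reynolds number Re = ρVD/μ = 899 · 0.0973 · 0.348 / 0.091 = 334.5.
Re < 2300 → laminar flow, so f = 64/Re = 64/334.5 = 0.1913 (the turbulent correlation is not needed).
Darcy-Weisbach: ΔP = f(L/D)(ρV²/2) = 0.1913·(8.81/0.348)·(899·0.0973²/2) = 0.1913·25.32·4.256 = 20.61 Pa.
Q = ṁ/ρ = 8.32/899 = 0.009255 m³/s.
Pumping power P = QΔP = 0.009255·20.61 = 0.1908 W = 0.191 W.

P ≈ 0.191 W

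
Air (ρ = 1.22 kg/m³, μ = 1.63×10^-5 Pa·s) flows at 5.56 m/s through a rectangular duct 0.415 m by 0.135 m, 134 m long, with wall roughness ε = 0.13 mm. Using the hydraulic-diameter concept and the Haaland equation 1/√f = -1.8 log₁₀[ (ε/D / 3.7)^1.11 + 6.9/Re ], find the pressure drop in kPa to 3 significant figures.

Hydraulic diameter D_h = 4A/P = 4·(0.415·0.135)/(2·(0.415+0.135)) = 0.2241/1.1 = 0.2037 m.
Re = ρVD_h/μ = 1.22·5.56·0.2037/1.63e-05 = 8.478e+04.
ε/D_h = 0.00013/0.2037 = 0.000638; Haaland gives 1/√f = -1.8 log₁₀[6.65e-05+8.14e-05] = 6.894, so f = 0.02104.
ΔP = f(L/D_h)(ρV²/2) = 0.02104·134/0.2037·18.86 = 261 Pa.
ΔP = 0.261 kPa.

ΔP ≈ 0.261 kPa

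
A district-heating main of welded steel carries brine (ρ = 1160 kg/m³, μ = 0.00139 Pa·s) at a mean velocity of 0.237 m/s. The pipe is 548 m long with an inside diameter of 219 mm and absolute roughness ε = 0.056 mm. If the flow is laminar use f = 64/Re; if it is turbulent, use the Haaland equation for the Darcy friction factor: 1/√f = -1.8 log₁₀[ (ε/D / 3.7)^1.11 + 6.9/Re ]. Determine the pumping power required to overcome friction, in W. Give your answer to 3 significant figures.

Reynolds number Re = ρVD/μ = 1160 · 0.237 · 0.219 / 0.00139 = 4.331e+04.
Re > 4000 → turbulent. Relative roughness ε/D = 5.6e-05/0.219 = 0.000256. Haaland: 1/√f = -1.8 log₁₀[(0.000256/3.7)^1.11 + 6.9/4.331e+04] = -1.8 log₁₀[2.41e-05 + 0.000159] = 6.726, so f = 0.02211.
Darcy-Weisbach: ΔP = f(L/D)(ρV²/2) = 0.02211·(548/0.219)·(1160·0.237²/2) = 0.02211·2502·32.58 = 1802 Pa.
Q = V·A = 0.237·0.03767 = 0.008927 m³/s.
Pumping power P = QΔP = 0.008927·1802 = 16.09 W = 16.1 W.

P ≈ 16.1 W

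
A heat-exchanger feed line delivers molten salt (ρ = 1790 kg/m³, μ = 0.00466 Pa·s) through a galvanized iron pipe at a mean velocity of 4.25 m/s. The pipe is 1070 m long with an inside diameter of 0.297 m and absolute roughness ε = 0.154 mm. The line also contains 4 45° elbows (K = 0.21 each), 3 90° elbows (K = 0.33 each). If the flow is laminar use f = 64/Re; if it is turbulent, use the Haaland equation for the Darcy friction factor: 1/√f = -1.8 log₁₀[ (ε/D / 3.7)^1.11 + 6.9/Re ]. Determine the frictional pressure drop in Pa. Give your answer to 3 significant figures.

Reynolds number Re = ρVD/μ = 1790 · 4.25 · 0.297 / 0.00466 = 4.849e+05.
Re > 4000 → turbulent. Relative roughness ε/D = 0.000154/0.297 = 0.000519. Haaland: 1/√f = -1.8 log₁₀[(0.000519/3.7)^1.11 + 6.9/4.849e+05] = -1.8 log₁₀[5.28e-05 + 1.42e-05] = 7.513, so f = 0.01772.
Total minor-loss coefficient ΣK = 4·0.21 + 3·0.33 = 1.83.
ΔP = [f·L/D + ΣK]·(ρV²/2) = [0.01772·1070/0.297 + 1.83]·(1790·4.25²/2) = [63.83 + 1.83]·1.617e+04 = 1.061e+06 Pa.

ΔP ≈ 1.06×10^6 Pa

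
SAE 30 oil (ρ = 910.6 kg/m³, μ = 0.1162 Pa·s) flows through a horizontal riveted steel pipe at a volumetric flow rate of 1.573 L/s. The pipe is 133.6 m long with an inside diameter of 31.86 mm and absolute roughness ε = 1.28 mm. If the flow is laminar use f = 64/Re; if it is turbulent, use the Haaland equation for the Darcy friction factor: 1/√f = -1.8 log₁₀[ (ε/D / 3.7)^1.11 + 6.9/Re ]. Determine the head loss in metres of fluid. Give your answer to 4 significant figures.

h_f ≈ 108.1 m

Q = 1.573 L/s = 1.573/1000 = 0.001573 m³/s.
Cross-sectional area A = πD²/4 = π(0.03186)²/4 = 0.0007972 m²; mean velocity V = Q/A = 0.001573/0.0007972 = 1.973 m/s.
Reynolds number Re = ρVD/μ = 910.6 · 1.973 · 0.03186 / 0.116 = 492.6.
Re < 2300 → laminar flow, so f = 64/Re = 64/492.6 = 0.1299 (the turbulent correlation is not needed).
Darcy-Weisbach: ΔP = f(L/D)(ρV²/2) = 0.1299·(133.6/0.03186)·(910.6·1.973²/2) = 0.1299·4193·1773 = 9.656e+05 Pa.
Head loss h_f = ΔP/(ρg) = 9.656e+05/(910.6·9.81) = 108.1 m.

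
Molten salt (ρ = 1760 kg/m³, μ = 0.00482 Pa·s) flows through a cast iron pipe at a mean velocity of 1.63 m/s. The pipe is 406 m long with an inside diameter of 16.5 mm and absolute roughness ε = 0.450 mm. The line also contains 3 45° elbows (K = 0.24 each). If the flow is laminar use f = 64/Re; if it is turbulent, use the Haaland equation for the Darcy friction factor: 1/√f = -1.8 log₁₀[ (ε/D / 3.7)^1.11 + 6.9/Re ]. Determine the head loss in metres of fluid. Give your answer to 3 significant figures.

Reynolds number Re = ρVD/μ = 1760 · 1.63 · 0.0165 / 0.00482 = 9821.
Re > 4000 → turbulent. Relative roughness ε/D = 0.00045/0.0165 = 0.0273. Haaland: 1/√f = -1.8 log₁₀[(0.0273/3.7)^1.11 + 6.9/9821] = -1.8 log₁₀[0.00429 + 0.000703] = 4.142, so f = 0.05828.
Total minor-loss coefficient ΣK = 3·0.24 = 0.72.
ΔP = [f·L/D + ΣK]·(ρV²/2) = [0.05828·406/0.0165 + 0.72]·(1760·1.63²/2) = [1434 + 0.72]·2338 = 3.355e+06 Pa.
Head loss h_f = ΔP/(ρg) = 3.355e+06/(1760·9.81) = 194 m.

h_f ≈ 194 m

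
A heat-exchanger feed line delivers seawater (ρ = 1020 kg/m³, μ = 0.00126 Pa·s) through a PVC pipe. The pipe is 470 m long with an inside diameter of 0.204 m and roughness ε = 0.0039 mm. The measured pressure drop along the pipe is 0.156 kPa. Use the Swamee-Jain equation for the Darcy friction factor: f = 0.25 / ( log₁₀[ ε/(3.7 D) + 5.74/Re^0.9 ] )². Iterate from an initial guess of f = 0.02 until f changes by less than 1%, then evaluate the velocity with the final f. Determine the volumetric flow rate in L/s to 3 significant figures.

Rearranging Darcy-Weisbach: V = √(2·ΔP·D/(f·L·ρ)). With ε/D = 3.9e-06/0.204 = 1.91e-05, iterate starting from f = 0.02:
  f = 0.02 → V = √(2·156·0.204/(0.02·470·1020)) = 0.08148 m/s; Re = ρVD/μ = 1.346e+04; f → 0.02863
  f = 0.02863 → V = 0.0681 m/s; Re = 1.125e+04; f → 0.03003
  f = 0.03003 → V = 0.06649 m/s; Re = 1.098e+04; f → 0.03023
Converged (Δf/f < 1%). With the final f = 0.03023: V = √(2·156·0.204/(0.03023·470·1020)) = 0.06628 m/s.
Q = V·A = 0.06628·(π/4·0.204²) = 0.002166 m³/s = 2.17 L/s.

Q ≈ 2.17 L/s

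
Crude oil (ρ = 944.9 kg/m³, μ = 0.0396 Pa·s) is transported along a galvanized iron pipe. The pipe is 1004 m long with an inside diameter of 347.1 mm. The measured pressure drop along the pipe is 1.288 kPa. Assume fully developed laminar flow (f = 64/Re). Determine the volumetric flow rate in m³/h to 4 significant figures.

Q ≈ 41.55 m³/h

For laminar flow, f = 64/Re with Re = ρVD/μ, so Darcy-Weisbach reduces to ΔP = 32μLV/D². Solving for V: V = ΔP·D²/(32μL) = 1288·(0.3471)²/(32·0.0396·1004) = 0.122 m/s.
Check: Re = ρVD/μ = 944.9·0.122·0.3471/0.0396 = 1010 < 2300, so the laminar assumption holds.
Q = V·A = 0.122·(π/4·0.3471²) = 0.01154 m³/s = 41.55 m³/h.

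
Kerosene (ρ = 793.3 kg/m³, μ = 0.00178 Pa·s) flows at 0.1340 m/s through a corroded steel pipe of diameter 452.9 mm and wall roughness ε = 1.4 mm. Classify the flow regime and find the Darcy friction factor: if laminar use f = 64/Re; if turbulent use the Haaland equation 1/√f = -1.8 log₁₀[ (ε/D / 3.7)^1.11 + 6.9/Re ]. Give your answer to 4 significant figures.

f ≈ 0.03023

Re = ρVD/μ = 793.3·0.134·0.4529/0.00178 = 2.705e+04.
Re > 4000 → turbulent. ε/D = 0.0014/0.4529 = 0.00309; Haaland: 1/√f = -1.8 log₁₀[0.000383 + 0.000255] = 5.751, so f = 0.03023.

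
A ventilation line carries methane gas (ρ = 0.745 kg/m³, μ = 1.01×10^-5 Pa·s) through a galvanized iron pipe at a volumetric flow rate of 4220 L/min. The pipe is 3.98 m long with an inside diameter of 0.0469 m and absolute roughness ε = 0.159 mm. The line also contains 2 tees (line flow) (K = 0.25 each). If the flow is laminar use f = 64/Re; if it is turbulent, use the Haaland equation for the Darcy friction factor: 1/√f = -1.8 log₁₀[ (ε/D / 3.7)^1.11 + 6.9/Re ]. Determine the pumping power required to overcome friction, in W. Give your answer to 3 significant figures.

Q = 4220 L/min = 4220/60000 = 0.07033 m³/s.
Cross-sectional area A = πD²/4 = π(0.0469)²/4 = 0.001728 m²; mean velocity V = Q/A = 0.07033/0.001728 = 40.71 m/s.
Reynolds number Re = ρVD/μ = 0.745 · 40.71 · 0.0469 / 1.01e-05 = 1.408e+05.
Re > 4000 → turbulent. Relative roughness ε/D = 0.000159/0.0469 = 0.00339. Haaland: 1/√f = -1.8 log₁₀[(0.00339/3.7)^1.11 + 6.9/1.408e+05] = -1.8 log₁₀[0.000424 + 4.9e-05] = 5.984, so f = 0.02792.
Total minor-loss coefficient ΣK = 2·0.25 = 0.5.
ΔP = [f·L/D + ΣK]·(ρV²/2) = [0.02792·3.98/0.0469 + 0.5]·(0.745·40.71²/2) = [2.369 + 0.5]·617.4 = 1772 Pa.
Pumping power P = QΔP = 0.07033·1772 = 124.6 W = 125 W.

P ≈ 125 W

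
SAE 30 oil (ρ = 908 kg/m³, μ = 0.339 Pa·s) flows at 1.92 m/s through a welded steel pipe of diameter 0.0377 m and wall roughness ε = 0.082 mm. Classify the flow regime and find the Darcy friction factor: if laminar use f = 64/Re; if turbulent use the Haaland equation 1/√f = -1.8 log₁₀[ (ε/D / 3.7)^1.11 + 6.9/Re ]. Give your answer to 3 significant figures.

Re = ρVD/μ = 908·1.92·0.0377/0.339 = 193.9.
Re < 2300 → laminar, so f = 64/Re = 0.3301 (roughness is irrelevant in laminar flow).

f ≈ 0.330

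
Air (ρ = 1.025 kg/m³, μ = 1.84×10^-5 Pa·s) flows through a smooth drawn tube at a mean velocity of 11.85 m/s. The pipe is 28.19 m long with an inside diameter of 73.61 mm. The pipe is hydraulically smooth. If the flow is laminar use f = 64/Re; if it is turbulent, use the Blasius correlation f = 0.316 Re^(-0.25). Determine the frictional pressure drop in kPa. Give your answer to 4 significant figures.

Reynolds number Re = ρVD/μ = 1.025 · 11.85 · 0.07361 / 1.84e-05 = 4.859e+04.
Re > 4000 → turbulent. Smooth-pipe (Blasius): f = 0.316 Re^(-0.25) = 0.316/(4.859e+04)^0.25 = 0.02128.
Darcy-Weisbach: ΔP = f(L/D)(ρV²/2) = 0.02128·(28.19/0.07361)·(1.025·11.85²/2) = 0.02128·383·71.97 = 586.6 Pa.
ΔP = 586.6 Pa = 0.5866 kPa.

ΔP ≈ 0.5866 kPa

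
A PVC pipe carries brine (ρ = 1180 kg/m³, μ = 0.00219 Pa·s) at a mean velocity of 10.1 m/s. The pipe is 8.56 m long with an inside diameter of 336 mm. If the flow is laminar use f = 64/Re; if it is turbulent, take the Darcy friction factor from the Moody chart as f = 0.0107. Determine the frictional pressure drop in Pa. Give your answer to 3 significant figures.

Reynolds number Re = ρVD/μ = 1180 · 10.1 · 0.336 / 0.00219 = 1.829e+06.
Re > 4000 → turbulent; use the Moody-chart value f = 0.0107.
Darcy-Weisbach: ΔP = f(L/D)(ρV²/2) = 0.0107·(8.56/0.336)·(1180·10.1²/2) = 0.0107·25.48·6.019e+04 = 1.641e+04 Pa.

ΔP ≈ 16400 Pa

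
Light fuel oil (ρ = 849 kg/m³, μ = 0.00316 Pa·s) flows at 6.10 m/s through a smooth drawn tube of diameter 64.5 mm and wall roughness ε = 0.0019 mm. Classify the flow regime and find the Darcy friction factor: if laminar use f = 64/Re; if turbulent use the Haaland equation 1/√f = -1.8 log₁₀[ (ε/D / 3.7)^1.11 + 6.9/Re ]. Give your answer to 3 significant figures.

f ≈ 0.0177

Re = ρVD/μ = 849·6.1·0.0645/0.00316 = 1.057e+05.
Re > 4000 → turbulent. ε/D = 1.9e-06/0.0645 = 2.95e-05; Haaland: 1/√f = -1.8 log₁₀[2.19e-06 + 6.53e-05] = 7.508, so f = 0.01774.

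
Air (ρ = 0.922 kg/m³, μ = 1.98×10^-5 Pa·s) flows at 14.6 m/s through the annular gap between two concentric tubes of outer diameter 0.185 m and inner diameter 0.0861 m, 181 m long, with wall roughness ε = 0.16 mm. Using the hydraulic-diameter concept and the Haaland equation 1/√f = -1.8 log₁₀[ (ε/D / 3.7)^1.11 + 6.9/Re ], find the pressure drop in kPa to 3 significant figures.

ΔP ≈ 4.43 kPa

Hydraulic diameter D_h = 4A/P = D_o - D_i = 0.185 - 0.0861 = 0.0989 m.
Re = ρVD_h/μ = 0.922·14.6·0.0989/1.98e-05 = 6.724e+04.
ε/D_h = 0.00016/0.0989 = 0.00162; Haaland gives 1/√f = -1.8 log₁₀[0.000187+0.000103] = 6.369, so f = 0.02465.
ΔP = f(L/D_h)(ρV²/2) = 0.02465·181/0.0989·98.27 = 4433 Pa.
ΔP = 4.43 kPa.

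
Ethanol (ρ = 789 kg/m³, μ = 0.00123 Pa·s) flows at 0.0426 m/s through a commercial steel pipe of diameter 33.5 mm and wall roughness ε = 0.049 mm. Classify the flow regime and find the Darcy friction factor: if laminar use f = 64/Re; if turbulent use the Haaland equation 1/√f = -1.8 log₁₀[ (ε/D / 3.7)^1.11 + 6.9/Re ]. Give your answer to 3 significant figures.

f ≈ 0.0699

Re = ρVD/μ = 789·0.0426·0.0335/0.00123 = 915.4.
Re < 2300 → laminar, so f = 64/Re = 0.06991 (roughness is irrelevant in laminar flow).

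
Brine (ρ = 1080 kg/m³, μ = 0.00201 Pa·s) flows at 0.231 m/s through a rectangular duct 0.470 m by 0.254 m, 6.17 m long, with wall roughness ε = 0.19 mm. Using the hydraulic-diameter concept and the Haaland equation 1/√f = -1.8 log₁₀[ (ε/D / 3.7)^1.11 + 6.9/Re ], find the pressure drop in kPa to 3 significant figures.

Hydraulic diameter D_h = 4A/P = 4·(0.47·0.254)/(2·(0.47+0.254)) = 0.4775/1.448 = 0.3298 m.
Re = ρVD_h/μ = 1080·0.231·0.3298/0.00201 = 4.093e+04.
ε/D_h = 0.00019/0.3298 = 0.000576; Haaland gives 1/√f = -1.8 log₁₀[5.94e-05+0.000169] = 6.556, so f = 0.02327.
ΔP = f(L/D_h)(ρV²/2) = 0.02327·6.17/0.3298·28.81 = 12.54 Pa.
ΔP = 0.0125 kPa.

ΔP ≈ 0.0125 kPa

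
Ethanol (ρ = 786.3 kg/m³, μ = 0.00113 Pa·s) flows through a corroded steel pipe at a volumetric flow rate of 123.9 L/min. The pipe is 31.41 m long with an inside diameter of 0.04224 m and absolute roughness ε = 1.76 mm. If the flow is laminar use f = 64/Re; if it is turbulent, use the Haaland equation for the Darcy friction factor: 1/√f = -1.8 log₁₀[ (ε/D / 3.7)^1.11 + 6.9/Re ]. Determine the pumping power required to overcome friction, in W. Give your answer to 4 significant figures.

P ≈ 87.30 W

Q = 123.9 L/min = 123.9/60000 = 0.002065 m³/s.
Cross-sectional area A = πD²/4 = π(0.04224)²/4 = 0.001401 m²; mean velocity V = Q/A = 0.002065/0.001401 = 1.474 m/s.
Reynolds number Re = ρVD/μ = 786.3 · 1.474 · 0.04224 / 0.00113 = 4.331e+04.
Re > 4000 → turbulent. Relative roughness ε/D = 0.00176/0.04224 = 0.0417. Haaland: 1/√f = -1.8 log₁₀[(0.0417/3.7)^1.11 + 6.9/4.331e+04] = -1.8 log₁₀[0.00687 + 0.000159] = 3.875, so f = 0.0666.
Darcy-Weisbach: ΔP = f(L/D)(ρV²/2) = 0.0666·(31.41/0.04224)·(786.3·1.474²/2) = 0.0666·743.6·853.7 = 4.228e+04 Pa.
Pumping power P = QΔP = 0.002065·4.228e+04 = 87.305 W = 87.30 W.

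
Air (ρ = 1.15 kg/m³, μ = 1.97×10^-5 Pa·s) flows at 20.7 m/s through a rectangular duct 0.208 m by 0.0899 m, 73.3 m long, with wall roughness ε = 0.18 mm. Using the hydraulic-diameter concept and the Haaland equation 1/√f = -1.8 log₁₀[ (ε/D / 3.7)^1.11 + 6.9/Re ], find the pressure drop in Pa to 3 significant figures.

ΔP ≈ 3280 Pa

Hydraulic diameter D_h = 4A/P = 4·(0.208·0.0899)/(2·(0.208+0.0899)) = 0.0748/0.5958 = 0.1255 m.
Re = ρVD_h/μ = 1.15·20.7·0.1255/1.97e-05 = 1.517e+05.
ε/D_h = 0.00018/0.1255 = 0.00143; Haaland gives 1/√f = -1.8 log₁₀[0.000163+4.55e-05] = 6.625, so f = 0.02279.
ΔP = f(L/D_h)(ρV²/2) = 0.02279·73.3/0.1255·246.4 = 3278 Pa.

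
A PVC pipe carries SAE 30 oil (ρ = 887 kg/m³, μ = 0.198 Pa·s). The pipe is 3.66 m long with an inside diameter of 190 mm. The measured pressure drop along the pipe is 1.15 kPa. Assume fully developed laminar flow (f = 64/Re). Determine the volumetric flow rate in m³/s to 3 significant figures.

For laminar flow, f = 64/Re with Re = ρVD/μ, so Darcy-Weisbach reduces to ΔP = 32μLV/D². Solving for V: V = ΔP·D²/(32μL) = 1150·(0.19)²/(32·0.198·3.66) = 1.79 m/s.
Check: Re = ρVD/μ = 887·1.79·0.19/0.198 = 1524 < 2300, so the laminar assumption holds.
Q = V·A = 1.79·(π/4·0.19²) = 0.05076 m³/s = 0.0508 m³/s.

Q ≈ 0.0508 m³/s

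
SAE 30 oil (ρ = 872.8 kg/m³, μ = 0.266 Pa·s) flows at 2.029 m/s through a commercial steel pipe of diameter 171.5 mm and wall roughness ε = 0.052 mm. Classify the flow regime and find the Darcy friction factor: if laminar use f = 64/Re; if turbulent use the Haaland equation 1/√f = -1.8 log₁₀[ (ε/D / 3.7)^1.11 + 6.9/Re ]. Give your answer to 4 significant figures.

Re = ρVD/μ = 872.8·2.029·0.1715/0.266 = 1142.
Re < 2300 → laminar, so f = 64/Re = 0.05605 (roughness is irrelevant in laminar flow).

f ≈ 0.05605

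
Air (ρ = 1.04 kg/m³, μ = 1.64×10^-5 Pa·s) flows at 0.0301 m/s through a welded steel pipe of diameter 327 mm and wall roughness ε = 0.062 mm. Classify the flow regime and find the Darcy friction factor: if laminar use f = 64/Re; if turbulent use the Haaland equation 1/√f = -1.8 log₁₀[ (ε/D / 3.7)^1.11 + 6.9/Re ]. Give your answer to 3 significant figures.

f ≈ 0.103

Re = ρVD/μ = 1.04·0.0301·0.327/1.64e-05 = 624.2.
Re < 2300 → laminar, so f = 64/Re = 0.1025 (roughness is irrelevant in laminar flow).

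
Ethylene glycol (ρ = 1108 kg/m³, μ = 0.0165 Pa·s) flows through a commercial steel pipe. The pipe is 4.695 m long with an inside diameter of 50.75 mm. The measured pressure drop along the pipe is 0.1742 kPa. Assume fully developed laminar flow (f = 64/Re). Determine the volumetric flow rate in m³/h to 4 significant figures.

For laminar flow, f = 64/Re with Re = ρVD/μ, so Darcy-Weisbach reduces to ΔP = 32μLV/D². Solving for V: V = ΔP·D²/(32μL) = 174.2·(0.05075)²/(32·0.0165·4.695) = 0.181 m/s.
Check: Re = ρVD/μ = 1108·0.181·0.05075/0.0165 = 616.8 < 2300, so the laminar assumption holds.
Q = V·A = 0.181·(π/4·0.05075²) = 0.0003661 m³/s = 1.318 m³/h.

Q ≈ 1.318 m³/h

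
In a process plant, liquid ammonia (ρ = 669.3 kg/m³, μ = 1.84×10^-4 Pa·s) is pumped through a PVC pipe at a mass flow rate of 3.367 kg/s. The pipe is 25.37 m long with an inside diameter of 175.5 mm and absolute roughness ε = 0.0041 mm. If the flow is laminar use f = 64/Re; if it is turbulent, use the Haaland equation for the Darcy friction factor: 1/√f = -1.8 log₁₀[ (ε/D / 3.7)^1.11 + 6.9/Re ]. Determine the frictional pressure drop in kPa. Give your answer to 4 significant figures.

A = πD²/4 = π(0.1755)²/4 = 0.02419 m²; mean velocity V = ṁ/(ρA) = 3.367/(669.3 · 0.02419) = 0.208 m/s.
Reynolds number Re = ρVD/μ = 669.3 · 0.208 · 0.1755 / 0.000184 = 1.328e+05.
Re > 4000 → turbulent. Relative roughness ε/D = 4.1e-06/0.1755 = 2.34e-05. Haaland: 1/√f = -1.8 log₁₀[(2.34e-05/3.7)^1.11 + 6.9/1.328e+05] = -1.8 log₁₀[1.69e-06 + 5.2e-05] = 7.687, so f = 0.01693.
Darcy-Weisbach: ΔP = f(L/D)(ρV²/2) = 0.01693·(25.37/0.1755)·(669.3·0.208²/2) = 0.01693·144.6·14.47 = 35.41 Pa.
ΔP = 35.41 Pa = 0.03541 kPa.

ΔP ≈ 0.03541 kPa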